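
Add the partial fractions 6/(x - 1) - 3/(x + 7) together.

Common denominator (x - 1)(x + 7). Numerator: 6(x + 7) - 3(x - 1) = (6x + 42) - (3x - 3) = 3x + 45
Result: (3x + 45)/[(x - 1)(x + 7)]


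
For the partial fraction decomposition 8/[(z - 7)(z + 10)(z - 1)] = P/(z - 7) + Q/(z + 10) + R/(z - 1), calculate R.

Cover-up at z = 1: R = 8/[(1 - 7)(1 + 10)] = 8/[(-6)(11)] = -8/66 = -4/33


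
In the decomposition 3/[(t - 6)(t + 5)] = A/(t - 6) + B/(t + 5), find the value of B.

Cover-up at t = -5: B = 3/(-5 - 6) = -3/11


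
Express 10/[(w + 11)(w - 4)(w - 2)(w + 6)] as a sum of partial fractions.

Using Heaviside cover-up: (-2/195)/(w + 11) + (1/30)/(w - 4) - (5/104)/(w - 2) + (1/40)/(w + 6)


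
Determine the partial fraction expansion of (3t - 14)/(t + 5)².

(3t - 14) = P(t + 5) + Q. At t = -5: Q = 3·(-5) - 14 = -29. Coeff of t: P = 3
Result: 3/(t + 5) - 29/(t + 5)²


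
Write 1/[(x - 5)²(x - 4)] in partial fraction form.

Cover-up at x=4: C = 1/(4 - 5)² = 1. Cover-up at x=5: B = 1/(5 - 4) = 1. Comparing x² coeff: A = -C = -1
Result: -1/(x - 5) + 1/(x - 5)² + 1/(x - 4)


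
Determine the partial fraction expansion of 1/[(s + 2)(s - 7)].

1/(s + 2)(s - 7) = A/(s + 2) + B/(s - 7). A = 1/(-2 - 7) = -1/9, B = 1/(7 + 2) = 1/9
Result: (-1/9)/(s + 2) + (1/9)/(s - 7)


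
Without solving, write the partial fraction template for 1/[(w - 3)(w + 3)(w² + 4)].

Two linear + quadratic: A/(w - 3) + B/(w + 3) + (Cw + D)/(w² + 4)


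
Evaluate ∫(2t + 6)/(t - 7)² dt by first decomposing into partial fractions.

Decompose: α = 2, β = 2·7 + 6 = 20, so (2t + 6)/(t - 7)² = 2/(t - 7) + 20/(t - 7)². Integrate: ∫ α/(t - 7) dt = 2 ln|(t - 7)|; ∫ β/(t - 7)² dt = -20/(t - 7). Sum: 2 ln|(t - 7)| - 20/(t - 7) + C


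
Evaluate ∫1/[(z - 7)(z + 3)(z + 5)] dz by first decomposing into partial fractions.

Cover-up: α = 1/120, β = -1/20, γ = 1/24. Decomposition: (1/120)/(z - 7) - (1/20)/(z + 3) + (1/24)/(z + 5). Integrate each term: (1/120) ln|(z - 7)| - (1/20) ln|(z + 3)| + (1/24) ln|(z + 5)| + C


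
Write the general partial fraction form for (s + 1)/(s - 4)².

Repeated linear factor: P/(s - 4) + Q/(s - 4)²


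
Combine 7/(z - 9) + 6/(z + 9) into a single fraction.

Common denominator (z - 9)(z + 9). Numerator: 7(z + 9) + 6(z - 9) = (7z + 63) + (6z - 54) = 13z + 9
Result: (13z + 9)/[(z - 9)(z + 9)]


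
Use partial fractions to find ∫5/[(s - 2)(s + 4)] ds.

Decompose: 5/[(s - 2)(s + 4)] = (5/6)/(s - 2) - (5/6)/(s + 4). Integrate each term: (5/6) ln|(s - 2)| - (5/6) ln|(s + 4)| + C


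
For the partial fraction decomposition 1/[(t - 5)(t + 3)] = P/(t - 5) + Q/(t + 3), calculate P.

Cover-up at t = 5: P = 1/(5 + 3) = 1/8


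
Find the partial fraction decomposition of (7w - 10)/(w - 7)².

(7w - 10) = A(w - 7) + B. At w = 7: B = 7·7 - 10 = 39. Coeff of w: A = 7
Result: 7/(w - 7) + 39/(w - 7)²


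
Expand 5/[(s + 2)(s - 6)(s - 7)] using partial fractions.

Using cover-up method: α = 5/72, β = -5/8, γ = 5/9
Result: (5/72)/(s + 2) - (5/8)/(s - 6) + (5/9)/(s - 7)


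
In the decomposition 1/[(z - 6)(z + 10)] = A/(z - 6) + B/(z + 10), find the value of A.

Cover-up at z = 6: A = 1/(6 + 10) = 1/16


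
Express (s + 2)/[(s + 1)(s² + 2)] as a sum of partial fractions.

At s=-1: α = (1·(-1) + 2)/((-1)² + 2) = 1/3. β = -α = -1/3, γ = 1 - (-1)·α = 4/3
Result: (1/3)/(s + 1) - ((1/3)s - 4/3)/(s² + 2)


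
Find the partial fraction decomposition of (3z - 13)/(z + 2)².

(3z - 13) = P(z + 2) + Q. At z = -2: Q = 3·(-2) - 13 = -19. Coeff of z: P = 3
Result: 3/(z + 2) - 19/(z + 2)²


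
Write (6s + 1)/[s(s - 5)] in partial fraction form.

At s=0: A = (6·0 + 1)/(0 - 5) = -1/5. At s=5: B = (6·5 + 1)/(5 - 0) = 31/5
Result: (-1/5)/s + (31/5)/(s - 5)


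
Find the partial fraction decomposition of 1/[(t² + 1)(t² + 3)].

Coefficient matching gives P = R = 0, Q = 1/(3-1) = 1/2, S = -Q = -1/2
Result: (1/2)/(t² + 1) - (1/2)/(t² + 3)


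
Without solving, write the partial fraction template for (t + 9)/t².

Repeated linear factor: P/t + Q/t²


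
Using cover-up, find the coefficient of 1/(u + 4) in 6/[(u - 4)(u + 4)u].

Cover (u + 4), set u=-4: 6/[(-4 - 4)(-4 - 0)] = 3/16


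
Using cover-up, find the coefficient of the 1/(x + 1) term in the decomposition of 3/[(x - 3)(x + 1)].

Cover (x + 1), set x=-1: 3/((x - 3) at x=-1) = 3/(-4) = -3/4


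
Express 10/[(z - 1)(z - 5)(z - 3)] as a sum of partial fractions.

Using cover-up method: A = 5/4, B = 5/4, C = -5/2
Result: (5/4)/(z - 1) + (5/4)/(z - 5) - (5/2)/(z - 3)


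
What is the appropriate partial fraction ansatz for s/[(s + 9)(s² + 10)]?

Linear + irreducible quadratic: P/(s + 9) + (Qs + R)/(s² + 10)


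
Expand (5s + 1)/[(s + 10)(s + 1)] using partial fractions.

At s=-10: A = (5·(-10) + 1)/(-10 + 1) = 49/9. At s=-1: B = (5·(-1) + 1)/(-1 + 10) = -4/9
Result: (49/9)/(s + 10) - (4/9)/(s + 1)


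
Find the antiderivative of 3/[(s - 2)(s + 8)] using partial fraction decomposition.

Decompose: 3/[(s - 2)(s + 8)] = (3/10)/(s - 2) - (3/10)/(s + 8). Integrate each term: (3/10) ln|(s - 2)| - (3/10) ln|(s + 8)| + C


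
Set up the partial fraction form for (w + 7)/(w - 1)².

Repeated linear factor: P/(w - 1) + Q/(w - 1)²


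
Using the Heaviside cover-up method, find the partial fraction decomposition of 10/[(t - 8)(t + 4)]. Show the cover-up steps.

Cover (t - 8): set t=8, get P = 10/(8 + 4) = 5/6. Cover (t + 4): set t=-4, get Q = 10/(-4 - 8) = -5/6.
Result: (5/6)/(t - 8) - (5/6)/(t + 4)


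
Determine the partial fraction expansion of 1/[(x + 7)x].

1/(x + 7)x = P/(x + 7) + Q/x. P = 1/(-7 - 0) = -1/7, Q = 1/(0 + 7) = 1/7
Result: (-1/7)/(x + 7) + (1/7)/x


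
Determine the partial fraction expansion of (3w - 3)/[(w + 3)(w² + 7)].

At w=-3: P = (3·(-3) - 3)/((-3)² + 7) = -3/4. Q = -P = 3/4, R = 3 - (-3)·P = 3/4
Result: (-3/4)/(w + 3) + ((3/4)w + 3/4)/(w² + 7)


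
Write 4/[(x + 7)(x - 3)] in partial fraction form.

4/(x + 7)(x - 3) = P/(x + 7) + Q/(x - 3). P = 4/(-7 - 3) = -2/5, Q = 4/(3 + 7) = 2/5
Result: (-2/5)/(x + 7) + (2/5)/(x - 3)


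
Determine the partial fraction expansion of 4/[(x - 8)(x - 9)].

4/(x - 8)(x - 9) = P/(x - 8) + Q/(x - 9). P = 4/(8 - 9) = -4, Q = 4/(9 - 8) = 4
Result: -4/(x - 8) + 4/(x - 9)


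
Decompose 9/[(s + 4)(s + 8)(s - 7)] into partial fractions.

Using cover-up method: A = -9/44, B = 3/20, C = 3/55
Result: (-9/44)/(s + 4) + (3/20)/(s + 8) + (3/55)/(s - 7)


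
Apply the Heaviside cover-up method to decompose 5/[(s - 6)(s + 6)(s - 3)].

Cover (s - 6), s=6: P = 5/[(6 + 6)(6 - 3)] = 5/36. Cover (s + 6), s=-6: Q = 5/[(-6 - 6)(-6 - 3)] = 5/108. Cover (s - 3), s=3: R = 5/[(3 - 6)(3 + 6)] = -5/27.
Result: (5/36)/(s - 6) + (5/108)/(s + 6) - (5/27)/(s - 3)


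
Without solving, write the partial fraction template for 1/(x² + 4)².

Repeated quadratic factor: (αx + β)/(x² + 4) + (γx + δ)/(x² + 4)²


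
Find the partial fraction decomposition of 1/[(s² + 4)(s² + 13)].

Coefficient matching gives α = γ = 0, β = 1/(13-4) = 1/9, δ = -β = -1/9
Result: (1/9)/(s² + 4) - (1/9)/(s² + 13)


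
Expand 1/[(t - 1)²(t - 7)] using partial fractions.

Cover-up at t=7: C = 1/(7 - 1)² = 1/36. Cover-up at t=1: B = 1/(1 - 7) = -1/6. Comparing t² coeff: A = -C = -1/36
Result: (-1/36)/(t - 1) - (1/6)/(t - 1)² + (1/36)/(t - 7)


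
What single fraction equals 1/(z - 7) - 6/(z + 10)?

Common denominator (z - 7)(z + 10). Numerator: 1(z + 10) - 6(z - 7) = (z + 10) - (6z - 42) = -5z + 52
Result: (-5z + 52)/[(z - 7)(z + 10)]


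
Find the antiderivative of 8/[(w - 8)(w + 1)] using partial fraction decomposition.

Decompose: 8/[(w - 8)(w + 1)] = (8/9)/(w - 8) - (8/9)/(w + 1). Integrate each term: (8/9) ln|(w - 8)| - (8/9) ln|(w + 1)| + C


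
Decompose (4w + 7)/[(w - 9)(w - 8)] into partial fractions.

At w=9: P = (4·9 + 7)/(9 - 8) = 43. At w=8: Q = (4·8 + 7)/(8 - 9) = -39
Result: 43/(w - 9) - 39/(w - 8)


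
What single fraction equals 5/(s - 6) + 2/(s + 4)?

Common denominator (s - 6)(s + 4). Numerator: 5(s + 4) + 2(s - 6) = (5s + 20) + (2s - 12) = 7s + 8
Result: (7s + 8)/[(s - 6)(s + 4)]


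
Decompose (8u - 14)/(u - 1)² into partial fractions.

(8u - 14) = P(u - 1) + Q. At u = 1: Q = 8·1 - 14 = -6. Coeff of u: P = 8
Result: 8/(u - 1) - 6/(u - 1)²


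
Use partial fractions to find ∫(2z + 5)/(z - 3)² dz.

Decompose: A = 2, B = 2·3 + 5 = 11, so (2z + 5)/(z - 3)² = 2/(z - 3) + 11/(z - 3)². Integrate: ∫ A/(z - 3) dz = 2 ln|(z - 3)|; ∫ B/(z - 3)² dz = -11/(z - 3). Sum: 2 ln|(z - 3)| - 11/(z - 3) + C


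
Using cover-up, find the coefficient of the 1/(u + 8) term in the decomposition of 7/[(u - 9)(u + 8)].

Cover (u + 8), set u=-8: 7/((u - 9) at u=-8) = 7/(-17) = -7/17


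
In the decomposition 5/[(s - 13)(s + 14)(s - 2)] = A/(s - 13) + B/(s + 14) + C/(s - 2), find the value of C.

Cover-up at s = 2: C = 5/[(2 - 13)(2 + 14)] = 5/[(-11)(16)] = -5/176


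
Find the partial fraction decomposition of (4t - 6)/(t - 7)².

(4t - 6) = α(t - 7) + β. At t = 7: β = 4·7 - 6 = 22. Coeff of t: α = 4
Result: 4/(t - 7) + 22/(t - 7)²


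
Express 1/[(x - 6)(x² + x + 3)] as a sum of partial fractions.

Cover-up at x = 6: A = 1/(6² + 1·6 + 3) = 1/45. Then B = -A = -1/45, C = -A·(1 + 6) = -7/45
Result: (1/45)/(x - 6) - ((1/45)x + 7/45)/(x² + x + 3)


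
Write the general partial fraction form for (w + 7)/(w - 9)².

Repeated linear factor: α/(w - 9) + β/(w - 9)²


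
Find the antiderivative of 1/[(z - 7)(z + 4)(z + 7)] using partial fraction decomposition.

Cover-up: A = 1/154, B = -1/33, C = 1/42. Decomposition: (1/154)/(z - 7) - (1/33)/(z + 4) + (1/42)/(z + 7). Integrate each term: (1/154) ln|(z - 7)| - (1/33) ln|(z + 4)| + (1/42) ln|(z + 7)| + C


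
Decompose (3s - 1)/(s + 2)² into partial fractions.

(3s - 1) = A(s + 2) + B. At s = -2: B = 3·(-2) - 1 = -7. Coeff of s: A = 3
Result: 3/(s + 2) - 7/(s + 2)²


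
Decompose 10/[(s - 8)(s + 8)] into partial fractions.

10/(s - 8)(s + 8) = P/(s - 8) + Q/(s + 8). P = 10/(8 + 8) = 5/8, Q = 10/(-8 - 8) = -5/8
Result: (5/8)/(s - 8) - (5/8)/(s + 8)


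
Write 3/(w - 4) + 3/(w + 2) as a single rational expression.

Common denominator (w - 4)(w + 2). Numerator: 3(w + 2) + 3(w - 4) = (3w + 6) + (3w - 12) = 6w - 6
Result: (6w - 6)/[(w - 4)(w + 2)]


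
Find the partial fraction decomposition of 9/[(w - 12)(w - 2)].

9/(w - 12)(w - 2) = A/(w - 12) + B/(w - 2). A = 9/(12 - 2) = 9/10, B = 9/(2 - 12) = -9/10
Result: (9/10)/(w - 12) - (9/10)/(w - 2)


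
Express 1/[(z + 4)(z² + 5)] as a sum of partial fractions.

Cover-up at z = -4: α = 1/((-4)² + 5) = 1/21. Then β = -α = -1/21, γ = -α·(0 - 4) = 4/21
Result: (1/21)/(z + 4) - ((1/21)z - 4/21)/(z² + 5)


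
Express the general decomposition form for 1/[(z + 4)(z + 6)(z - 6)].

Three distinct linear factors: α/(z + 4) + β/(z + 6) + γ/(z - 6)


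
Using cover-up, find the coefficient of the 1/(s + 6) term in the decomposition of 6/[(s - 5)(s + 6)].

Cover (s + 6), set s=-6: 6/((s - 5) at s=-6) = 6/(-11) = -6/11


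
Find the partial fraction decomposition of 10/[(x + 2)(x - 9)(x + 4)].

Using cover-up method: α = -5/11, β = 10/143, γ = 5/13
Result: (-5/11)/(x + 2) + (10/143)/(x - 9) + (5/13)/(x + 4)


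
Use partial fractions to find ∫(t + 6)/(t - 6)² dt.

Decompose: P = 1, Q = 1·6 + 6 = 12, so (t + 6)/(t - 6)² = 1/(t - 6) + 12/(t - 6)². Integrate: ∫ P/(t - 6) dt = ln|(t - 6)|; ∫ Q/(t - 6)² dt = -12/(t - 6). Sum: ln|(t - 6)| - 12/(t - 6) + C


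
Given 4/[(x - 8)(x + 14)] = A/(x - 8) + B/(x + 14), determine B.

Cover-up at x = -14: B = 4/(-14 - 8) = -4/22 = -2/11


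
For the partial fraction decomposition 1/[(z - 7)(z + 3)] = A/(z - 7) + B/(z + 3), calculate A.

Cover-up at z = 7: A = 1/(7 + 3) = 1/10


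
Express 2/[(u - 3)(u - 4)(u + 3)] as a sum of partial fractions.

Using cover-up method: P = -1/3, Q = 2/7, R = 1/21
Result: (-1/3)/(u - 3) + (2/7)/(u - 4) + (1/21)/(u + 3)


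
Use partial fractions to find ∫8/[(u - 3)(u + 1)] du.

Decompose: 8/[(u - 3)(u + 1)] = 2/(u - 3) - 2/(u + 1). Integrate each term: 2 ln|(u - 3)| - 2 ln|(u + 1)| + C


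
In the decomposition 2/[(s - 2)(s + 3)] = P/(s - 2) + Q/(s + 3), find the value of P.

Cover-up at s = 2: P = 2/(2 + 3) = 2/5


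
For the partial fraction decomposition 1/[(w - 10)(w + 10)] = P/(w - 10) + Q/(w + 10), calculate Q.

Cover-up at w = -10: Q = 1/(-10 - 10) = -1/20


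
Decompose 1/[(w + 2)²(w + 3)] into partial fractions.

Cover-up at w=-3: C = 1/(-3 + 2)² = 1. Cover-up at w=-2: B = 1/(-2 + 3) = 1. Comparing w² coeff: A = -C = -1
Result: -1/(w + 2) + 1/(w + 2)² + 1/(w + 3)


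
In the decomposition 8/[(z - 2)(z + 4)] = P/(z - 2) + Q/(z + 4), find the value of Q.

Cover-up at z = -4: Q = 8/(-4 - 2) = -8/6 = -4/3


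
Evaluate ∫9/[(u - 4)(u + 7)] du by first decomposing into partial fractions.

Decompose: 9/[(u - 4)(u + 7)] = (9/11)/(u - 4) - (9/11)/(u + 7). Integrate each term: (9/11) ln|(u - 4)| - (9/11) ln|(u + 7)| + C


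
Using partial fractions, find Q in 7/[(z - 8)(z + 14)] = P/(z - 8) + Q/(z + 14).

Cover-up at z = -14: Q = 7/(-14 - 8) = -7/22


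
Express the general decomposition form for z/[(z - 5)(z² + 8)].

Linear + irreducible quadratic: A/(z - 5) + (Bz + C)/(z² + 8)


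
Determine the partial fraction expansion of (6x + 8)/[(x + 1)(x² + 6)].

At x=-1: A = (6·(-1) + 8)/((-1)² + 6) = 2/7. B = -A = -2/7, C = 6 - (-1)·A = 44/7
Result: (2/7)/(x + 1) - ((2/7)x - 44/7)/(x² + 6)


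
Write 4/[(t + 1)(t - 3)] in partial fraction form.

4/(t + 1)(t - 3) = α/(t + 1) + β/(t - 3). α = 4/(-1 - 3) = -1, β = 4/(3 + 1) = 1
Result: -1/(t + 1) + 1/(t - 3)


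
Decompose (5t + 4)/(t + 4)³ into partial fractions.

(5t + 4) = P(t + 4)² + Q(t + 4) + R. At t = -4: R = 5·(-4) + 4 = -16. Coefficients: P = 0, Q = 5
Result: 5/(t + 4)² - 16/(t + 4)³


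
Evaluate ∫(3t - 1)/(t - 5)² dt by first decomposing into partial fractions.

Decompose: α = 3, β = 3·5 - 1 = 14, so (3t - 1)/(t - 5)² = 3/(t - 5) + 14/(t - 5)². Integrate: ∫ α/(t - 5) dt = 3 ln|(t - 5)|; ∫ β/(t - 5)² dt = -14/(t - 5). Sum: 3 ln|(t - 5)| - 14/(t - 5) + C


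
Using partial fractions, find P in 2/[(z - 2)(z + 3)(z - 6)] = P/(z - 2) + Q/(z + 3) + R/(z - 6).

Cover-up at z = 2: P = 2/[(2 + 3)(2 - 6)] = 2/[(5)(-4)] = -2/20 = -1/10


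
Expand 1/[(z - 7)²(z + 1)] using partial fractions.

Cover-up at z=-1: γ = 1/(-1 - 7)² = 1/64. Cover-up at z=7: β = 1/(7 + 1) = 1/8. Comparing z² coeff: α = -γ = -1/64
Result: (-1/64)/(z - 7) + (1/8)/(z - 7)² + (1/64)/(z + 1)


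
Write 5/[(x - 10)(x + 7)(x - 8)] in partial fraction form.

Using cover-up method: A = 5/34, B = 1/51, C = -1/6
Result: (5/34)/(x - 10) + (1/51)/(x + 7) - (1/6)/(x - 8)


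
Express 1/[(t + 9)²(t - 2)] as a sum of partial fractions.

Cover-up at t=2: C = 1/(2 + 9)² = 1/121. Cover-up at t=-9: B = 1/(-9 - 2) = -1/11. Comparing t² coeff: A = -C = -1/121
Result: (-1/121)/(t + 9) - (1/11)/(t + 9)² + (1/121)/(t - 2)


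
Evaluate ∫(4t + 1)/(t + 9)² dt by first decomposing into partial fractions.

Decompose: α = 4, β = 4·(-9) + 1 = -35, so (4t + 1)/(t + 9)² = 4/(t + 9) - 35/(t + 9)². Integrate: ∫ α/(t + 9) dt = 4 ln|(t + 9)|; ∫ β/(t + 9)² dt = 35/(t + 9). Sum: 4 ln|(t + 9)| + 35/(t + 9) + C


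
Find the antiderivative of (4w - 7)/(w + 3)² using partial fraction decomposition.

Decompose: α = 4, β = 4·(-3) - 7 = -19, so (4w - 7)/(w + 3)² = 4/(w + 3) - 19/(w + 3)². Integrate: ∫ α/(w + 3) dw = 4 ln|(w + 3)|; ∫ β/(w + 3)² dw = 19/(w + 3). Sum: 4 ln|(w + 3)| + 19/(w + 3) + C


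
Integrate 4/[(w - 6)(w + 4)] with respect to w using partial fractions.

Decompose: 4/[(w - 6)(w + 4)] = (2/5)/(w - 6) - (2/5)/(w + 4). Integrate each term: (2/5) ln|(w - 6)| - (2/5) ln|(w + 4)| + C


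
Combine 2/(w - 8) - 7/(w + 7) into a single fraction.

Common denominator (w - 8)(w + 7). Numerator: 2(w + 7) - 7(w - 8) = (2w + 14) - (7w - 56) = -5w + 70
Result: (-5w + 70)/[(w - 8)(w + 7)]


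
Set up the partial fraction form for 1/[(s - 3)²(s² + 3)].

Repeated linear + quadratic: α/(s - 3) + β/(s - 3)² + (γs + δ)/(s² + 3)


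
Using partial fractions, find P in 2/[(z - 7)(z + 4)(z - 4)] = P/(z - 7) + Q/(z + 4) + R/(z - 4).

Cover-up at z = 7: P = 2/[(7 + 4)(7 - 4)] = 2/[(11)(3)] = 2/33


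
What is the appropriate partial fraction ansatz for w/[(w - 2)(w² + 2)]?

Linear + irreducible quadratic: α/(w - 2) + (βw + γ)/(w² + 2)


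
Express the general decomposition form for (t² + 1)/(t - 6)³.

Repeated linear factor (power 3): P/(t - 6) + Q/(t - 6)² + R/(t - 6)³


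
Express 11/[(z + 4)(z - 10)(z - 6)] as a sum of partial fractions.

Using cover-up method: A = 11/140, B = 11/56, C = -11/40
Result: (11/140)/(z + 4) + (11/56)/(z - 10) - (11/40)/(z - 6)


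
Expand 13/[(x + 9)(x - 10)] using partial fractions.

13/(x + 9)(x - 10) = P/(x + 9) + Q/(x - 10). P = 13/(-9 - 10) = -13/19, Q = 13/(10 + 9) = 13/19
Result: (-13/19)/(x + 9) + (13/19)/(x - 10)


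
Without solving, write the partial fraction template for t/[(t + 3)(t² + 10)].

Linear + irreducible quadratic: P/(t + 3) + (Qt + R)/(t² + 10)


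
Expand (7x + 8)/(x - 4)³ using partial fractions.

(7x + 8) = P(x - 4)² + Q(x - 4) + R. At x = 4: R = 7·4 + 8 = 36. Coefficients: P = 0, Q = 7
Result: 7/(x - 4)² + 36/(x - 4)³


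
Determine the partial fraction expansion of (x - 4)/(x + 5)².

(x - 4) = A(x + 5) + B. At x = -5: B = 1·(-5) - 4 = -9. Coeff of x: A = 1
Result: 1/(x + 5) - 9/(x + 5)²


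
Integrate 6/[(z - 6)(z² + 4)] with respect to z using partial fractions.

Cover-up at z=6: A = 6/(6²+4) = 3/20. Coeff matching: B = -3/20, C = -9/10. Decomposition: (3/20)/(z - 6) - ((3/20)z + 9/10)/(z² + 4). Integrate: linear → ln, quadratic → (1/2)ln + arctan: (3/20) ln|(z - 6)| - (3/40) ln(z² + 4) - (9/20) arctan(z/2) + C


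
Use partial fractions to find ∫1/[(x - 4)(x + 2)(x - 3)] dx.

Cover-up: α = 1/6, β = 1/30, γ = -1/5. Decomposition: (1/6)/(x - 4) + (1/30)/(x + 2) - (1/5)/(x - 3). Integrate each term: (1/6) ln|(x - 4)| + (1/30) ln|(x + 2)| - (1/5) ln|(x - 3)| + C


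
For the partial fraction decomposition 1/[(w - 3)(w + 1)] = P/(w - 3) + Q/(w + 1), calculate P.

Cover-up at w = 3: P = 1/(3 + 1) = 1/4


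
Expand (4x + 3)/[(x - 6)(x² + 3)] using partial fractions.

At x=6: P = (4·6 + 3)/(6² + 3) = 9/13. Q = -P = -9/13, R = 4 - 6·P = -2/13
Result: (9/13)/(x - 6) - ((9/13)x + 2/13)/(x² + 3)


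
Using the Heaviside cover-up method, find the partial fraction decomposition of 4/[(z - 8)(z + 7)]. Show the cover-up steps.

Cover (z - 8): set z=8, get A = 4/(8 + 7) = 4/15. Cover (z + 7): set z=-7, get B = 4/(-7 - 8) = -4/15.
Result: (4/15)/(z - 8) - (4/15)/(z + 7)


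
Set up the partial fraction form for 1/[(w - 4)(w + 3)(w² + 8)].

Two linear + quadratic: P/(w - 4) + Q/(w + 3) + (Rw + S)/(w² + 8)


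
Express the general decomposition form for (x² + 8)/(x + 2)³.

Repeated linear factor (power 3): A/(x + 2) + B/(x + 2)² + C/(x + 2)³


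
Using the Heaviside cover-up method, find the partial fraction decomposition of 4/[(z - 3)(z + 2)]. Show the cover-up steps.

Cover (z - 3): set z=3, get α = 4/(3 + 2) = 4/5. Cover (z + 2): set z=-2, get β = 4/(-2 - 3) = -4/5.
Result: (4/5)/(z - 3) - (4/5)/(z + 2)


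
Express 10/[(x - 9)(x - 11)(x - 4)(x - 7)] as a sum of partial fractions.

Using Heaviside cover-up: (-1/2)/(x - 9) + (5/28)/(x - 11) - (2/21)/(x - 4) + (5/12)/(x - 7)


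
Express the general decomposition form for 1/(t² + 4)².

Repeated quadratic factor: (At + B)/(t² + 4) + (Ct + D)/(t² + 4)²


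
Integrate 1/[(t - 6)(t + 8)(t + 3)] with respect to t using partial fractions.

Cover-up: A = 1/126, B = 1/70, C = -1/45. Decomposition: (1/126)/(t - 6) + (1/70)/(t + 8) - (1/45)/(t + 3). Integrate each term: (1/126) ln|(t - 6)| + (1/70) ln|(t + 8)| - (1/45) ln|(t + 3)| + C


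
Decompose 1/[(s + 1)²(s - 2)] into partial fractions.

Cover-up at s=2: R = 1/(2 + 1)² = 1/9. Cover-up at s=-1: Q = 1/(-1 - 2) = -1/3. Comparing s² coeff: P = -R = -1/9
Result: (-1/9)/(s + 1) - (1/3)/(s + 1)² + (1/9)/(s - 2)


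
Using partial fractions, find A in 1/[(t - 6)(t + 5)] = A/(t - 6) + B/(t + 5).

Cover-up at t = 6: A = 1/(6 + 5) = 1/11


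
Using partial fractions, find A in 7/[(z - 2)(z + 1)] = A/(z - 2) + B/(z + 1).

Cover-up at z = 2: A = 7/(2 + 1) = 7/3


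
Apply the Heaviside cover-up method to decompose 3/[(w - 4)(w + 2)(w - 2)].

Cover (w - 4), w=4: A = 3/[(4 + 2)(4 - 2)] = 1/4. Cover (w + 2), w=-2: B = 3/[(-2 - 4)(-2 - 2)] = 1/8. Cover (w - 2), w=2: C = 3/[(2 - 4)(2 + 2)] = -3/8.
Result: (1/4)/(w - 4) + (1/8)/(w + 2) - (3/8)/(w - 2)


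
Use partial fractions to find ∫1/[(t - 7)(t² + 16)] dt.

Cover-up at t=7: α = 1/(7²+16) = 1/65. Coeff matching: β = -1/65, γ = -7/65. Decomposition: (1/65)/(t - 7) - ((1/65)t + 7/65)/(t² + 16). Integrate: linear → ln, quadratic → (1/2)ln + arctan: (1/65) ln|(t - 7)| - (1/130) ln(t² + 16) - (7/260) arctan(t/4) + C


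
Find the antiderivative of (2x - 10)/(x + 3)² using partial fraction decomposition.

Decompose: A = 2, B = 2·(-3) - 10 = -16, so (2x - 10)/(x + 3)² = 2/(x + 3) - 16/(x + 3)². Integrate: ∫ A/(x + 3) dx = 2 ln|(x + 3)|; ∫ B/(x + 3)² dx = 16/(x + 3). Sum: 2 ln|(x + 3)| + 16/(x + 3) + C


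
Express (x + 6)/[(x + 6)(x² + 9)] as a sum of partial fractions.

At x=-6: A = (1·(-6) + 6)/((-6)² + 9) = 0. B = -A = 0, C = 1 - (-6)·A = 1
Result: (1)/(x² + 9)


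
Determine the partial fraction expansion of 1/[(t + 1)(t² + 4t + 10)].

Cover-up at t = -1: P = 1/((-1)² + 4·(-1) + 10) = 1/7. Then Q = -P = -1/7, R = -P·(4 - 1) = -3/7
Result: (1/7)/(t + 1) - ((1/7)t + 3/7)/(t² + 4t + 10)


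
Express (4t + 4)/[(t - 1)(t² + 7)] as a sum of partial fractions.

At t=1: α = (4·1 + 4)/(1² + 7) = 1. β = -α = -1, γ = 4 - 1·α = 3
Result: 1/(t - 1) - (t - 3)/(t² + 7)


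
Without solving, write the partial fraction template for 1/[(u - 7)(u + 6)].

Distinct linear factors: α/(u - 7) + β/(u + 6)


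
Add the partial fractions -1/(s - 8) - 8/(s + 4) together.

Common denominator (s - 8)(s + 4). Numerator: -1(s + 4) - 8(s - 8) = (-s - 4) - (8s - 64) = -9s + 60
Result: (-9s + 60)/[(s - 8)(s + 4)]


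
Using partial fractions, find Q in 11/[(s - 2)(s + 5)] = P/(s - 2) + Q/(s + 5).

Cover-up at s = -5: Q = 11/(-5 - 2) = -11/7


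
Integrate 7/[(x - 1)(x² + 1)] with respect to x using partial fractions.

Cover-up at x=1: A = 7/(1²+1) = 7/2. Coeff matching: B = -7/2, C = -7/2. Decomposition: (7/2)/(x - 1) - ((7/2)x + 7/2)/(x² + 1). Integrate: linear → ln, quadratic → (1/2)ln + arctan: (7/2) ln|(x - 1)| - (7/4) ln(x² + 1) - (7/2) arctan(x) + C


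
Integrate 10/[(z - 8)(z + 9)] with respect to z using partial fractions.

Decompose: 10/[(z - 8)(z + 9)] = (10/17)/(z - 8) - (10/17)/(z + 9). Integrate each term: (10/17) ln|(z - 8)| - (10/17) ln|(z + 9)| + C


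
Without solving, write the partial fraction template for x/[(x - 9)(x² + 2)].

Linear + irreducible quadratic: α/(x - 9) + (βx + γ)/(x² + 2)


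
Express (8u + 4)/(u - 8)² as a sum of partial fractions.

(8u + 4) = A(u - 8) + B. At u = 8: B = 8·8 + 4 = 68. Coeff of u: A = 8
Result: 8/(u - 8) + 68/(u - 8)²


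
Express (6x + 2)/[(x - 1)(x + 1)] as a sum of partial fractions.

At x=1: α = (6·1 + 2)/(1 + 1) = 4. At x=-1: β = (6·(-1) + 2)/(-1 - 1) = 2
Result: 4/(x - 1) + 2/(x + 1)


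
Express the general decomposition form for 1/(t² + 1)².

Repeated quadratic factor: (Pt + Q)/(t² + 1) + (Rt + S)/(t² + 1)²


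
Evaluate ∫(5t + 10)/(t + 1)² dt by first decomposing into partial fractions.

Decompose: α = 5, β = 5·(-1) + 10 = 5, so (5t + 10)/(t + 1)² = 5/(t + 1) + 5/(t + 1)². Integrate: ∫ α/(t + 1) dt = 5 ln|(t + 1)|; ∫ β/(t + 1)² dt = -5/(t + 1). Sum: 5 ln|(t + 1)| - 5/(t + 1) + C


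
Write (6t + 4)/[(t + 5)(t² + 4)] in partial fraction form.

At t=-5: α = (6·(-5) + 4)/((-5)² + 4) = -26/29. β = -α = 26/29, γ = 6 - (-5)·α = 44/29
Result: (-26/29)/(t + 5) + ((26/29)t + 44/29)/(t² + 4)


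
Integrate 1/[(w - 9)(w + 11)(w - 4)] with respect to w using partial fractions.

Cover-up: P = 1/100, Q = 1/300, R = -1/75. Decomposition: (1/100)/(w - 9) + (1/300)/(w + 11) - (1/75)/(w - 4). Integrate each term: (1/100) ln|(w - 9)| + (1/300) ln|(w + 11)| - (1/75) ln|(w - 4)| + C


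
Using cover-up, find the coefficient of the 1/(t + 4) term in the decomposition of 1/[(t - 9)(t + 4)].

Cover (t + 4), set t=-4: 1/((t - 9) at t=-4) = 1/(-13) = -1/13


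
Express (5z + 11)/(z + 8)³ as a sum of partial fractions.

(5z + 11) = α(z + 8)² + β(z + 8) + γ. At z = -8: γ = 5·(-8) + 11 = -29. Coefficients: α = 0, β = 5
Result: 5/(z + 8)² - 29/(z + 8)³


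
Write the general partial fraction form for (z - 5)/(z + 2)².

Repeated linear factor: P/(z + 2) + Q/(z + 2)²


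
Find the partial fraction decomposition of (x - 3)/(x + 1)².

(x - 3) = P(x + 1) + Q. At x = -1: Q = 1·(-1) - 3 = -4. Coeff of x: P = 1
Result: 1/(x + 1) - 4/(x + 1)²


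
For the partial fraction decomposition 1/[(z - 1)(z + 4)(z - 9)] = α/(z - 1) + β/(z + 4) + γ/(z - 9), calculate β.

Cover-up at z = -4: β = 1/[(-4 - 1)(-4 - 9)] = 1/[(-5)(-13)] = 1/65


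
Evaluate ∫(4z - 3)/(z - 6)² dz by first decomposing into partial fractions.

Decompose: A = 4, B = 4·6 - 3 = 21, so (4z - 3)/(z - 6)² = 4/(z - 6) + 21/(z - 6)². Integrate: ∫ A/(z - 6) dz = 4 ln|(z - 6)|; ∫ B/(z - 6)² dz = -21/(z - 6). Sum: 4 ln|(z - 6)| - 21/(z - 6) + C


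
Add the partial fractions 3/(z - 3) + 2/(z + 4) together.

Common denominator (z - 3)(z + 4). Numerator: 3(z + 4) + 2(z - 3) = (3z + 12) + (2z - 6) = 5z + 6
Result: (5z + 6)/[(z - 3)(z + 4)]


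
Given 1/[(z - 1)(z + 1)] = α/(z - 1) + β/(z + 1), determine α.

Cover-up at z = 1: α = 1/(1 + 1) = 1/2


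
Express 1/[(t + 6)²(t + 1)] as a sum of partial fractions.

Cover-up at t=-1: C = 1/(-1 + 6)² = 1/25. Cover-up at t=-6: B = 1/(-6 + 1) = -1/5. Comparing t² coeff: A = -C = -1/25
Result: (-1/25)/(t + 6) - (1/5)/(t + 6)² + (1/25)/(t + 1)


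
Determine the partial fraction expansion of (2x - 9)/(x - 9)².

(2x - 9) = P(x - 9) + Q. At x = 9: Q = 2·9 - 9 = 9. Coeff of x: P = 2
Result: 2/(x - 9) + 9/(x - 9)²


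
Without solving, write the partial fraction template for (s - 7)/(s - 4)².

Repeated linear factor: A/(s - 4) + B/(s - 4)²


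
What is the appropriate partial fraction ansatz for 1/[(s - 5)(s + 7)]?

Distinct linear factors: A/(s - 5) + B/(s + 7)


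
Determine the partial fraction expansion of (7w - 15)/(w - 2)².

(7w - 15) = A(w - 2) + B. At w = 2: B = 7·2 - 15 = -1. Coeff of w: A = 7
Result: 7/(w - 2) - 1/(w - 2)²


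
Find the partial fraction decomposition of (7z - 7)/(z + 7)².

(7z - 7) = A(z + 7) + B. At z = -7: B = 7·(-7) - 7 = -56. Coeff of z: A = 7
Result: 7/(z + 7) - 56/(z + 7)²


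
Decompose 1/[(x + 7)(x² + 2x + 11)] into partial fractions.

Cover-up at x = -7: α = 1/((-7)² + 2·(-7) + 11) = 1/46. Then β = -α = -1/46, γ = -α·(2 - 7) = 5/46
Result: (1/46)/(x + 7) - ((1/46)x - 5/46)/(x² + 2x + 11)


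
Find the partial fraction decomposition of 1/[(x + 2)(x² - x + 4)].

Cover-up at x = -2: P = 1/((-2)² - 1·(-2) + 4) = 1/10. Then Q = -P = -1/10, R = -P·(-1 - 2) = 3/10
Result: (1/10)/(x + 2) - ((1/10)x - 3/10)/(x² - x + 4)


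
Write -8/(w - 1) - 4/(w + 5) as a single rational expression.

Common denominator (w - 1)(w + 5). Numerator: -8(w + 5) - 4(w - 1) = (-8w - 40) - (4w - 4) = -12w - 36
Result: (-12w - 36)/[(w - 1)(w + 5)]


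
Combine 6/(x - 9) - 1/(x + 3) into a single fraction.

Common denominator (x - 9)(x + 3). Numerator: 6(x + 3) - 1(x - 9) = (6x + 18) - (x - 9) = 5x + 27
Result: (5x + 27)/[(x - 9)(x + 3)]


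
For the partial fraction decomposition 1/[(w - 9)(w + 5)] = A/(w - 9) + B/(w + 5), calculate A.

Cover-up at w = 9: A = 1/(9 + 5) = 1/14


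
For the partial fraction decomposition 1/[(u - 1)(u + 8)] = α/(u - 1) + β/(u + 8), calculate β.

Cover-up at u = -8: β = 1/(-8 - 1) = -1/9


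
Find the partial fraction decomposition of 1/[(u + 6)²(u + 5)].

Cover-up at u=-5: C = 1/(-5 + 6)² = 1. Cover-up at u=-6: B = 1/(-6 + 5) = -1. Comparing u² coeff: A = -C = -1
Result: -1/(u + 6) - 1/(u + 6)² + 1/(u + 5)


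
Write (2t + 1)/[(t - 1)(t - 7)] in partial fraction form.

At t=1: A = (2·1 + 1)/(1 - 7) = -1/2. At t=7: B = (2·7 + 1)/(7 - 1) = 5/2
Result: (-1/2)/(t - 1) + (5/2)/(t - 7)


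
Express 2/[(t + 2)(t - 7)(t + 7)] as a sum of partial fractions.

Using cover-up method: α = -2/45, β = 1/63, γ = 1/35
Result: (-2/45)/(t + 2) + (1/63)/(t - 7) + (1/35)/(t + 7)


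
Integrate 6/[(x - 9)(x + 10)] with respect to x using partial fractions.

Decompose: 6/[(x - 9)(x + 10)] = (6/19)/(x - 9) - (6/19)/(x + 10). Integrate each term: (6/19) ln|(x - 9)| - (6/19) ln|(x + 10)| + C


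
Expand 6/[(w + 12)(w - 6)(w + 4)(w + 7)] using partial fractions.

Using Heaviside cover-up: (-1/120)/(w + 12) + (1/390)/(w - 6) - (1/40)/(w + 4) + (2/65)/(w + 7)


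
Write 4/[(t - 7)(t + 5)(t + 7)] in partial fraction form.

Using cover-up method: A = 1/42, B = -1/6, C = 1/7
Result: (1/42)/(t - 7) - (1/6)/(t + 5) + (1/7)/(t + 7)


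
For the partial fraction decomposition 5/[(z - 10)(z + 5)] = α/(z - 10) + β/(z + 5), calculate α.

Cover-up at z = 10: α = 5/(10 + 5) = 5/15 = 1/3


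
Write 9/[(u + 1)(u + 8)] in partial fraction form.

9/(u + 1)(u + 8) = α/(u + 1) + β/(u + 8). α = 9/(-1 + 8) = 9/7, β = 9/(-8 + 1) = -9/7
Result: (9/7)/(u + 1) - (9/7)/(u + 8)


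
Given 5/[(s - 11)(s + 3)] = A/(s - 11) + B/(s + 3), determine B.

Cover-up at s = -3: B = 5/(-3 - 11) = -5/14


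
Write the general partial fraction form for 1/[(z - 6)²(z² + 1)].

Repeated linear + quadratic: α/(z - 6) + β/(z - 6)² + (γz + δ)/(z² + 1)


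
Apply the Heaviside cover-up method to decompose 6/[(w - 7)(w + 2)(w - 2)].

Cover (w - 7), w=7: P = 6/[(7 + 2)(7 - 2)] = 2/15. Cover (w + 2), w=-2: Q = 6/[(-2 - 7)(-2 - 2)] = 1/6. Cover (w - 2), w=2: R = 6/[(2 - 7)(2 + 2)] = -3/10.
Result: (2/15)/(w - 7) + (1/6)/(w + 2) - (3/10)/(w - 2)


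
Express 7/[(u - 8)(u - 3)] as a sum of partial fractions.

7/(u - 8)(u - 3) = P/(u - 8) + Q/(u - 3). P = 7/(8 - 3) = 7/5, Q = 7/(3 - 8) = -7/5
Result: (7/5)/(u - 8) - (7/5)/(u - 3)


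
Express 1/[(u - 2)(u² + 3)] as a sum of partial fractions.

Cover-up at u = 2: α = 1/(2² + 3) = 1/7. Then β = -α = -1/7, γ = -α·(0 + 2) = -2/7
Result: (1/7)/(u - 2) - ((1/7)u + 2/7)/(u² + 3)


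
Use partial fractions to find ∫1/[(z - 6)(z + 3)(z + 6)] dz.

Cover-up: P = 1/108, Q = -1/27, R = 1/36. Decomposition: (1/108)/(z - 6) - (1/27)/(z + 3) + (1/36)/(z + 6). Integrate each term: (1/108) ln|(z - 6)| - (1/27) ln|(z + 3)| + (1/36) ln|(z + 6)| + C


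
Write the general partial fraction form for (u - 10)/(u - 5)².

Repeated linear factor: P/(u - 5) + Q/(u - 5)²


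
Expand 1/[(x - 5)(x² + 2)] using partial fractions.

Cover-up at x = 5: α = 1/(5² + 2) = 1/27. Then β = -α = -1/27, γ = -α·(0 + 5) = -5/27
Result: (1/27)/(x - 5) - ((1/27)x + 5/27)/(x² + 2)


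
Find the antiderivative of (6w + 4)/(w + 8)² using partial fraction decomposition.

Decompose: α = 6, β = 6·(-8) + 4 = -44, so (6w + 4)/(w + 8)² = 6/(w + 8) - 44/(w + 8)². Integrate: ∫ α/(w + 8) dw = 6 ln|(w + 8)|; ∫ β/(w + 8)² dw = 44/(w + 8). Sum: 6 ln|(w + 8)| + 44/(w + 8) + C


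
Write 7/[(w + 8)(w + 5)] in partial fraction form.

7/(w + 8)(w + 5) = P/(w + 8) + Q/(w + 5). P = 7/(-8 + 5) = -7/3, Q = 7/(-5 + 8) = 7/3
Result: (-7/3)/(w + 8) + (7/3)/(w + 5)


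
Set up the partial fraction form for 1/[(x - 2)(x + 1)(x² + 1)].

Two linear + quadratic: A/(x - 2) + B/(x + 1) + (Cx + D)/(x² + 1)


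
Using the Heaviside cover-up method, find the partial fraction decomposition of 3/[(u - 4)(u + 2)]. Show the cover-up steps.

Cover (u - 4): set u=4, get A = 3/(4 + 2) = 1/2. Cover (u + 2): set u=-2, get B = 3/(-2 - 4) = -1/2.
Result: (1/2)/(u - 4) - (1/2)/(u + 2)


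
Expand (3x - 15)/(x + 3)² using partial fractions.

(3x - 15) = α(x + 3) + β. At x = -3: β = 3·(-3) - 15 = -24. Coeff of x: α = 3
Result: 3/(x + 3) - 24/(x + 3)²


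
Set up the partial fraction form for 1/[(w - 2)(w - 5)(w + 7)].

Three distinct linear factors: α/(w - 2) + β/(w - 5) + γ/(w + 7)


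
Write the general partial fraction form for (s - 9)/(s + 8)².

Repeated linear factor: α/(s + 8) + β/(s + 8)²


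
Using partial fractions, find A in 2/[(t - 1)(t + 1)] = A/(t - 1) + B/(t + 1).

Cover-up at t = 1: A = 2/(1 + 1) = 2/2 = 1


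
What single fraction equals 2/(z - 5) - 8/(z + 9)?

Common denominator (z - 5)(z + 9). Numerator: 2(z + 9) - 8(z - 5) = (2z + 18) - (8z - 40) = -6z + 58
Result: (-6z + 58)/[(z - 5)(z + 9)]


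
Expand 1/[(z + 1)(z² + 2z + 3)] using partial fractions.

Cover-up at z = -1: α = 1/((-1)² + 2·(-1) + 3) = 1/2. Then β = -α = -1/2, γ = -α·(2 - 1) = -1/2
Result: (1/2)/(z + 1) - ((1/2)z + 1/2)/(z² + 2z + 3)


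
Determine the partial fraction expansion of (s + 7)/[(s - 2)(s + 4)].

At s=2: α = (1·2 + 7)/(2 + 4) = 3/2. At s=-4: β = (1·(-4) + 7)/(-4 - 2) = -1/2
Result: (3/2)/(s - 2) - (1/2)/(s + 4)


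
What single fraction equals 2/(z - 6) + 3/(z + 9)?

Common denominator (z - 6)(z + 9). Numerator: 2(z + 9) + 3(z - 6) = (2z + 18) + (3z - 18) = 5z
Result: (5z)/[(z - 6)(z + 9)]


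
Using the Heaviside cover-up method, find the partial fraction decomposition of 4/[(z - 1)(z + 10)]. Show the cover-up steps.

Cover (z - 1): set z=1, get α = 4/(1 + 10) = 4/11. Cover (z + 10): set z=-10, get β = 4/(-10 - 1) = -4/11.
Result: (4/11)/(z - 1) - (4/11)/(z + 10)


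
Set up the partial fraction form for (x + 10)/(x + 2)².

Repeated linear factor: A/(x + 2) + B/(x + 2)²


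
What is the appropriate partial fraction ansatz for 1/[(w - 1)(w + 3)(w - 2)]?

Three distinct linear factors: A/(w - 1) + B/(w + 3) + C/(w - 2)


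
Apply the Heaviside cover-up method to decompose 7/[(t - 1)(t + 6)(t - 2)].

Cover (t - 1), t=1: A = 7/[(1 + 6)(1 - 2)] = -1. Cover (t + 6), t=-6: B = 7/[(-6 - 1)(-6 - 2)] = 1/8. Cover (t - 2), t=2: C = 7/[(2 - 1)(2 + 6)] = 7/8.
Result: -1/(t - 1) + (1/8)/(t + 6) + (7/8)/(t - 2)


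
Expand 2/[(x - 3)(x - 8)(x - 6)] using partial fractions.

Using cover-up method: A = 2/15, B = 1/5, C = -1/3
Result: (2/15)/(x - 3) + (1/5)/(x - 8) - (1/3)/(x - 6)


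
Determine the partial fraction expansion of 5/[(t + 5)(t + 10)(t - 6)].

Using cover-up method: A = -1/11, B = 1/16, C = 5/176
Result: (-1/11)/(t + 5) + (1/16)/(t + 10) + (5/176)/(t - 6)


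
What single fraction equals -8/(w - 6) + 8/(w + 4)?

Common denominator (w - 6)(w + 4). Numerator: -8(w + 4) + 8(w - 6) = (-8w - 32) + (8w - 48) = -80
Result: (-80)/[(w - 6)(w + 4)]


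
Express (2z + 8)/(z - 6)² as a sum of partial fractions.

(2z + 8) = α(z - 6) + β. At z = 6: β = 2·6 + 8 = 20. Coeff of z: α = 2
Result: 2/(z - 6) + 20/(z - 6)²


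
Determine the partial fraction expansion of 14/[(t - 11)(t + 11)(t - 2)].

Using cover-up method: P = 7/99, Q = 7/143, R = -14/117
Result: (7/99)/(t - 11) + (7/143)/(t + 11) - (14/117)/(t - 2)


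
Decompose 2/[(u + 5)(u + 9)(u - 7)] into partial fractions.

Using cover-up method: α = -1/24, β = 1/32, γ = 1/96
Result: (-1/24)/(u + 5) + (1/32)/(u + 9) + (1/96)/(u - 7)


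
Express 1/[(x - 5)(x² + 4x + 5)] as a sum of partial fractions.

Cover-up at x = 5: A = 1/(5² + 4·5 + 5) = 1/50. Then B = -A = -1/50, C = -A·(4 + 5) = -9/50
Result: (1/50)/(x - 5) - ((1/50)x + 9/50)/(x² + 4x + 5)


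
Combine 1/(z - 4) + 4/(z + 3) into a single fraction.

Common denominator (z - 4)(z + 3). Numerator: 1(z + 3) + 4(z - 4) = (z + 3) + (4z - 16) = 5z - 13
Result: (5z - 13)/[(z - 4)(z + 3)]


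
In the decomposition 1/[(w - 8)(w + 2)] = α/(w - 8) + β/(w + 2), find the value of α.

Cover-up at w = 8: α = 1/(8 + 2) = 1/10


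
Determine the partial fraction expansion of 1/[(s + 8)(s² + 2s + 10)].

Cover-up at s = -8: A = 1/((-8)² + 2·(-8) + 10) = 1/58. Then B = -A = -1/58, C = -A·(2 - 8) = 3/29
Result: (1/58)/(s + 8) - ((1/58)s - 3/29)/(s² + 2s + 10)


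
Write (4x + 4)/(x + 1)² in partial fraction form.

(4x + 4) = α(x + 1) + β. At x = -1: β = 4·(-1) + 4 = 0. Coeff of x: α = 4
Result: 4/(x + 1)


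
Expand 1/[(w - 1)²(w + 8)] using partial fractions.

Cover-up at w=-8: C = 1/(-8 - 1)² = 1/81. Cover-up at w=1: B = 1/(1 + 8) = 1/9. Comparing w² coeff: A = -C = -1/81
Result: (-1/81)/(w - 1) + (1/9)/(w - 1)² + (1/81)/(w + 8)


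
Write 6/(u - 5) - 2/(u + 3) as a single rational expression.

Common denominator (u - 5)(u + 3). Numerator: 6(u + 3) - 2(u - 5) = (6u + 18) - (2u - 10) = 4u + 28
Result: (4u + 28)/[(u - 5)(u + 3)]


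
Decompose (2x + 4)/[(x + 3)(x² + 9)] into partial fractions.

At x=-3: P = (2·(-3) + 4)/((-3)² + 9) = -1/9. Q = -P = 1/9, R = 2 - (-3)·P = 5/3
Result: (-1/9)/(x + 3) + ((1/9)x + 5/3)/(x² + 9)


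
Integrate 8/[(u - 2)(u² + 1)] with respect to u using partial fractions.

Cover-up at u=2: α = 8/(2²+1) = 8/5. Coeff matching: β = -8/5, γ = -16/5. Decomposition: (8/5)/(u - 2) - ((8/5)u + 16/5)/(u² + 1). Integrate: linear → ln, quadratic → (1/2)ln + arctan: (8/5) ln|(u - 2)| - (4/5) ln(u² + 1) - (16/5) arctan(u) + C


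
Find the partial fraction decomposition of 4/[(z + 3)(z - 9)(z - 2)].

Using cover-up method: α = 1/15, β = 1/21, γ = -4/35
Result: (1/15)/(z + 3) + (1/21)/(z - 9) - (4/35)/(z - 2)


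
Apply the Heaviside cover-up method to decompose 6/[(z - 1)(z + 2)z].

Cover (z - 1), z=1: P = 6/[(1 + 2)(1 - 0)] = 2. Cover (z + 2), z=-2: Q = 6/[(-2 - 1)(-2 - 0)] = 1. Cover z, z=0: R = 6/[(0 - 1)(0 + 2)] = -3.
Result: 2/(z - 1) + 1/(z + 2) - 3/z


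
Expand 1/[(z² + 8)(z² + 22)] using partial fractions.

Coefficient matching gives A = C = 0, B = 1/(22-8) = 1/14, D = -B = -1/14
Result: (1/14)/(z² + 8) - (1/14)/(z² + 22)


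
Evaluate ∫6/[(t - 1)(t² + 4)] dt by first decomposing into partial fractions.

Cover-up at t=1: α = 6/(1²+4) = 6/5. Coeff matching: β = -6/5, γ = -6/5. Decomposition: (6/5)/(t - 1) - ((6/5)t + 6/5)/(t² + 4). Integrate: linear → ln, quadratic → (1/2)ln + arctan: (6/5) ln|(t - 1)| - (3/5) ln(t² + 4) - (3/5) arctan(t/2) + C


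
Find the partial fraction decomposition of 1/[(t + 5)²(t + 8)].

Cover-up at t=-8: R = 1/(-8 + 5)² = 1/9. Cover-up at t=-5: Q = 1/(-5 + 8) = 1/3. Comparing t² coeff: P = -R = -1/9
Result: (-1/9)/(t + 5) + (1/3)/(t + 5)² + (1/9)/(t + 8)


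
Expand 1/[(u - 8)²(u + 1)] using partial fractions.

Cover-up at u=-1: C = 1/(-1 - 8)² = 1/81. Cover-up at u=8: B = 1/(8 + 1) = 1/9. Comparing u² coeff: A = -C = -1/81
Result: (-1/81)/(u - 8) + (1/9)/(u - 8)² + (1/81)/(u + 1)


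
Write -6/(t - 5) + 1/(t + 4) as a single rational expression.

Common denominator (t - 5)(t + 4). Numerator: -6(t + 4) + 1(t - 5) = (-6t - 24) + (t - 5) = -5t - 29
Result: (-5t - 29)/[(t - 5)(t + 4)]
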